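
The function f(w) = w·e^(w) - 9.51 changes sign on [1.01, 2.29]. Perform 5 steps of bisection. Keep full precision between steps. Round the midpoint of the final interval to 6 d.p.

1.710000

f(1.010000) = -6.736943, f(2.290000) = 13.103607 (opposite signs)
step 1: m = 1.650000, f(m) = -0.918483 < 0 → root in [1.650000, 2.290000]
step 2: m = 1.970000, f(m) = 4.616233 > 0 → root in [1.650000, 1.970000]
step 3: m = 1.810000, f(m) = 1.549910 > 0 → root in [1.650000, 1.810000]
step 4: m = 1.730000, f(m) = 0.248331 > 0 → root in [1.650000, 1.730000]
step 5: m = 1.690000, f(m) = -0.351078 < 0 → root in [1.690000, 1.730000]
Midpoint of [1.690000, 1.730000] = 1.710000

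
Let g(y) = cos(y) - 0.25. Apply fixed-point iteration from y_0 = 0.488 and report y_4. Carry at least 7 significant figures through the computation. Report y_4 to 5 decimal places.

y_1 = g(0.488000) = 0.633272
y_2 = g(0.633272) = 0.556095
y_3 = g(0.556095) = 0.599323
y_4 = g(0.599323) = 0.575718

0.57572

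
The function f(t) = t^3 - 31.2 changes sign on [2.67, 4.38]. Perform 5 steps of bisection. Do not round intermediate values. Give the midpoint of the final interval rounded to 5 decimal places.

f(2.670000) = -12.165837, f(4.380000) = 52.827672 (opposite signs)
step 1: m = 3.525000, f(m) = 12.600328 > 0 → root in [2.670000, 3.525000]
step 2: m = 3.097500, f(m) = -1.481017 < 0 → root in [3.097500, 3.525000]
step 3: m = 3.311250, f(m) = 5.105792 > 0 → root in [3.097500, 3.311250]
step 4: m = 3.204375, f(m) = 1.702584 > 0 → root in [3.097500, 3.204375]
step 5: m = 3.150938, f(m) = 0.083790 > 0 → root in [3.097500, 3.150938]
Midpoint of [3.097500, 3.150938] = 3.124219

3.12422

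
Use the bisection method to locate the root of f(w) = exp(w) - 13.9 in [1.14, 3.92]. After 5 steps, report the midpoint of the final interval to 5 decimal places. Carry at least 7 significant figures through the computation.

2.66031

f(1.140000) = -10.773232, f(3.920000) = 36.500445 (opposite signs)
step 1: m = 2.530000, f(m) = -1.346494 < 0 → root in [2.530000, 3.920000]
step 2: m = 3.225000, f(m) = 11.253574 > 0 → root in [2.530000, 3.225000]
step 3: m = 2.877500, f(m) = 3.869793 > 0 → root in [2.530000, 2.877500]
step 4: m = 2.703750, f(m) = 1.035635 > 0 → root in [2.530000, 2.703750]
step 5: m = 2.616875, f(m) = -0.207134 < 0 → root in [2.616875, 2.703750]
Midpoint of [2.616875, 2.703750] = 2.660312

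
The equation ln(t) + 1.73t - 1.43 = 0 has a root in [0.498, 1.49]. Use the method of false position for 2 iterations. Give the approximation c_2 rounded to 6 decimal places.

0.898065

f(0.498000) = -1.265615, f(1.490000) = 1.546476
step 1: c = 0.944461, f(c) = 0.146778 > 0 → new bracket [0.498000, 0.944461]
step 2: c = 0.898065, f(c) = 0.016138 > 0 → new bracket [0.498000, 0.898065]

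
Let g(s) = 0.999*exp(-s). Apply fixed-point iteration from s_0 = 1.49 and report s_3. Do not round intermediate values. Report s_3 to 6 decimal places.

s_1 = g(1.490000) = 0.225147
s_2 = g(0.225147) = 0.797600
s_3 = g(0.797600) = 0.449958

0.449958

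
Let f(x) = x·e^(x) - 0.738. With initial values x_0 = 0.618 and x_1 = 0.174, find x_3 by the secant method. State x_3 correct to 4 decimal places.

0.4748

Secant update: x_(k+1) = x_k − f(x_k)·(x_k − x_(k-1))/(f(x_k) − f(x_(k-1))).
f(x_0) = 0.408522, f(x_1) = -0.530930
x_2 = 0.174000 - (-0.530930)·(0.174000 - 0.618000)/(-0.530930 - (0.408522)) = 0.424926; f(x_2) = -0.088085
x_3 = 0.424926 - (-0.088085)·(0.424926 - 0.174000)/(-0.088085 - (-0.530930)) = 0.474837; f(x_3) = 0.025421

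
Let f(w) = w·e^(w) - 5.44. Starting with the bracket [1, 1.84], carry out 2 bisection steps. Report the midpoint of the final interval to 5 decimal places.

1.31500

f(1.000000) = -2.721718, f(1.840000) = 6.145630 (opposite signs)
step 1: m = 1.420000, f(m) = 0.434711 > 0 → root in [1.000000, 1.420000]
step 2: m = 1.210000, f(m) = -1.382284 < 0 → root in [1.210000, 1.420000]
Midpoint of [1.210000, 1.420000] = 1.315000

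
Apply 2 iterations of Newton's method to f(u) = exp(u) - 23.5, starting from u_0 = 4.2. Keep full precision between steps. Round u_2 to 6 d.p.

f'(u) = exp(u)
u_0 = 4.200000: f = 43.186331, f' = 66.686331 → u_1 = 4.200000 - (43.186331)/(66.686331) = 3.552396
u_1 = 3.552396: f = 11.396832, f' = 34.896832 → u_2 = 3.552396 - (11.396832)/(34.896832) = 3.225810

3.225810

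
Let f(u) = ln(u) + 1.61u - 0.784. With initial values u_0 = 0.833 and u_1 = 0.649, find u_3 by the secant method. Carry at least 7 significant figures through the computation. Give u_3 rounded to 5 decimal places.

f(u_0) = 0.374408, f(u_1) = -0.171433
u_2 = 0.649000 - (-0.171433)·(0.649000 - 0.833000)/(-0.171433 - (0.374408)) = 0.706789; f(u_2) = 0.006907
u_3 = 0.706789 - (0.006907)·(0.706789 - 0.649000)/(0.006907 - (-0.171433)) = 0.704551; f(u_3) = 0.000132

0.70455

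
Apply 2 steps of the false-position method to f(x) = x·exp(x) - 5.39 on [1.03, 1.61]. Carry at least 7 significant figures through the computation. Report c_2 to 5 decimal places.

False-position update: c = (a·f(b) − b·f(a))/(f(b) − f(a)); replace the endpoint whose sign matches f(c).
f(1.030000) = -2.504902, f(1.610000) = 2.664526
step 1: c = 1.311045, f(c) = -0.525957 < 0 → new bracket [1.311045, 1.610000]
step 2: c = 1.360328, f(c) = -0.088156 < 0 → new bracket [1.360328, 1.610000]

1.36033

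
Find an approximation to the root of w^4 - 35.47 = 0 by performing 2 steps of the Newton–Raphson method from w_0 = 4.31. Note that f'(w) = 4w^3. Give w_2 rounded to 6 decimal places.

Newton update: w ← w − f(w)/f'(w).
w_0 = 4.310000: f = 309.601491, f' = 320.251964 → w_1 = 4.310000 - (309.601491)/(320.251964) = 3.343257
w_1 = 3.343257: f = 89.463473, f' = 149.475185 → w_2 = 3.343257 - (89.463473)/(149.475185) = 2.744739

2.744739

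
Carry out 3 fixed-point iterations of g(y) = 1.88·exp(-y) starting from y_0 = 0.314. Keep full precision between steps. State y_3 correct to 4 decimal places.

1.1678

y_1 = g(0.314000) = 1.373376
y_2 = g(1.373376) = 0.476111
y_3 = g(0.476111) = 1.167846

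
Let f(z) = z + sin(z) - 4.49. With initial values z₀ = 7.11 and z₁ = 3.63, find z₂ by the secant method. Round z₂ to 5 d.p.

f(z_0) = 3.355778, f(z_1) = -1.329220
z_2 = 3.630000 - (-1.329220)·(3.630000 - 7.110000)/(-1.329220 - (3.355778)) = 4.617340; f(z_2) = -0.868146

4.61734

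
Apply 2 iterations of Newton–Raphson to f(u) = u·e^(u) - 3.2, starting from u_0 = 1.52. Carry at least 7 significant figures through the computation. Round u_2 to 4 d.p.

1.0918

f'(u) = (u + 1)·e^(u)
u_0 = 1.520000: f = 3.749782, f' = 11.522007 → u_1 = 1.520000 - (3.749782)/(11.522007) = 1.194555
u_1 = 1.194555: f = 0.744524, f' = 7.246611 → u_2 = 1.194555 - (0.744524)/(7.246611) = 1.091814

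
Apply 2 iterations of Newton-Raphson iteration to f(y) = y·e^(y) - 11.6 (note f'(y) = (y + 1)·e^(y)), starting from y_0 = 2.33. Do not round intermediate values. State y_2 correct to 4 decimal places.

y_0 = 2.330000: f = 12.347604, f' = 34.225545 → y_1 = 2.330000 - (12.347604)/(34.225545) = 1.969228
y_1 = 1.969228: f = 2.509809, f' = 21.274955 → y_2 = 1.969228 - (2.509809)/(21.274955) = 1.851258

1.8513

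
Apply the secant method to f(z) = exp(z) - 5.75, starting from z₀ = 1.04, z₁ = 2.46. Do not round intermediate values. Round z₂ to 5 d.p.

1.50729

Secant update: z_(k+1) = z_k − f(z_k)·(z_k − z_(k-1))/(f(z_k) − f(z_(k-1))).
f(z_0) = -2.920783, f(z_1) = 5.954812
z_2 = 2.460000 - (5.954812)·(2.460000 - 1.040000)/(5.954812 - (-2.920783)) = 1.507294; f(z_2) = -1.235502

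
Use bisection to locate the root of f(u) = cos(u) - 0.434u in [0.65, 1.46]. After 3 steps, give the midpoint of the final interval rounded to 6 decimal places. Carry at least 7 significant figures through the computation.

f(0.650000) = 0.513984, f(1.460000) = -0.523070 (opposite signs)
step 1: m = 1.055000, f(m) = 0.035358 > 0 → root in [1.055000, 1.460000]
step 2: m = 1.257500, f(m) = -0.237559 < 0 → root in [1.055000, 1.257500]
step 3: m = 1.156250, f(m) = -0.099038 < 0 → root in [1.055000, 1.156250]
Midpoint of [1.055000, 1.156250] = 1.105625

1.105625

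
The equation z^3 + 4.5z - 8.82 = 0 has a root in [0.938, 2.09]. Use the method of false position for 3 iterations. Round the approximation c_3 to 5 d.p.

1.37053

f(0.938000) = -3.773706, f(2.090000) = 9.714329
step 1: c = 1.260309, f(c) = -1.146765 < 0 → new bracket [1.260309, 2.090000]
step 2: c = 1.347911, f(c) = -0.305426 < 0 → new bracket [1.347911, 2.090000]
step 3: c = 1.370532, f(c) = -0.078257 < 0 → new bracket [1.370532, 2.090000]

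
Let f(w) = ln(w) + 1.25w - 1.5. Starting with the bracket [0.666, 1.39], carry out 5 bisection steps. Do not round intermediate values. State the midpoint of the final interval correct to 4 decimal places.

f(0.666000) = -1.073966, f(1.390000) = 0.566804 (opposite signs)
step 1: m = 1.028000, f(m) = -0.187385 < 0 → root in [1.028000, 1.390000]
step 2: m = 1.209000, f(m) = 0.201044 > 0 → root in [1.028000, 1.209000]
step 3: m = 1.118500, f(m) = 0.010114 > 0 → root in [1.028000, 1.118500]
step 4: m = 1.073250, f(m) = -0.087746 < 0 → root in [1.073250, 1.118500]
step 5: m = 1.095875, f(m) = -0.038603 < 0 → root in [1.095875, 1.118500]
Midpoint of [1.095875, 1.118500] = 1.107187

1.1072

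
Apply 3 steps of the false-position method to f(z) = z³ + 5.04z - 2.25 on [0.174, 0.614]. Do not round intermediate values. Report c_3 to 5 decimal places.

f(0.174000) = -1.367772, f(0.614000) = 1.076036
step 1: c = 0.420263, f(c) = -0.057647 < 0 → new bracket [0.420263, 0.614000]
step 2: c = 0.430114, f(c) = -0.002653 < 0 → new bracket [0.430114, 0.614000]
step 3: c = 0.430567, f(c) = -0.000122 < 0 → new bracket [0.430567, 0.614000]

0.43057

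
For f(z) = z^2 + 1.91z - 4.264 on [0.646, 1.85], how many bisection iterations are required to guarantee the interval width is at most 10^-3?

Initial width b − a = 1.85 − 0.646 = 1.204000.
After n steps the width is (b−a)/2^n; need (b−a)/2^n ≤ 10^-3.
So n ≥ log₂(1.204000/10^-3) = log₂(1204.0000) ≈ 10.2336.
Hence n = 11.

11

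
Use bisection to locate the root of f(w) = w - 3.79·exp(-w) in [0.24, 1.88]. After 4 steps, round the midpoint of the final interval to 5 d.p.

1.21375

f(0.240000) = -2.741320, f(1.880000) = 1.301683 (opposite signs)
step 1: m = 1.060000, f(m) = -0.253068 < 0 → root in [1.060000, 1.880000]
step 2: m = 1.470000, f(m) = 0.598582 > 0 → root in [1.060000, 1.470000]
step 3: m = 1.265000, f(m) = 0.195313 > 0 → root in [1.060000, 1.265000]
step 4: m = 1.162500, f(m) = -0.022646 < 0 → root in [1.162500, 1.265000]
Midpoint of [1.162500, 1.265000] = 1.213750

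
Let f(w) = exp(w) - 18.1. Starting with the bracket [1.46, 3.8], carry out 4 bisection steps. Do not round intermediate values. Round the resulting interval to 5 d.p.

[2.77625, 2.92250]

f(1.460000) = -13.794040, f(3.800000) = 26.601184 (opposite signs)
step 1: m = 2.630000, f(m) = -4.226230 < 0 → root in [2.630000, 3.800000]
step 2: m = 3.215000, f(m) = 6.803292 > 0 → root in [2.630000, 3.215000]
step 3: m = 2.922500, f(m) = 0.487699 > 0 → root in [2.630000, 2.922500]
step 4: m = 2.776250, f(m) = -2.041312 < 0 → root in [2.776250, 2.922500]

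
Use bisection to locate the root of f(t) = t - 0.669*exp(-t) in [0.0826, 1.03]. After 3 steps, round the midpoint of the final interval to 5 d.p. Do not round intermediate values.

f(0.082600) = -0.533361, f(1.030000) = 0.791162 (opposite signs)
step 1: m = 0.556300, f(m) = 0.172745 > 0 → root in [0.082600, 0.556300]
step 2: m = 0.319450, f(m) = -0.166611 < 0 → root in [0.319450, 0.556300]
step 3: m = 0.437875, f(m) = 0.006098 > 0 → root in [0.319450, 0.437875]
Midpoint of [0.319450, 0.437875] = 0.378663

0.37866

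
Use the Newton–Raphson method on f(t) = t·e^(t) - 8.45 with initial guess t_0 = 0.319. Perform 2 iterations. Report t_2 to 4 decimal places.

3.9211

f'(t) = (t + 1)·e^(t)
t_0 = 0.319000: f = -8.011135, f' = 1.814616 → t_1 = 0.319000 - (-8.011135)/(1.814616) = 4.733783
t_1 = 4.733783: f = 529.899145, f' = 652.074083 → t_2 = 4.733783 - (529.899145)/(652.074083) = 3.921146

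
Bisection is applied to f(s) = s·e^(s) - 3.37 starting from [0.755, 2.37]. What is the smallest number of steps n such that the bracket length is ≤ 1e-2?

Initial width b − a = 2.37 − 0.755 = 1.615000.
After n steps the width is (b−a)/2^n; need (b−a)/2^n ≤ 1e-2.
So n ≥ log₂(1.615000/1e-2) = log₂(161.5000) ≈ 7.3354.
Hence n = 8.

8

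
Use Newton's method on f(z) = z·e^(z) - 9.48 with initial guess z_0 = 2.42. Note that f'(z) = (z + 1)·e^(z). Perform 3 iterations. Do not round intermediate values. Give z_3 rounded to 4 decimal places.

1.7126

z_0 = 2.420000: f = 17.734980, f' = 38.460839 → z_1 = 2.420000 - (17.734980)/(38.460839) = 1.958882
z_1 = 1.958882: f = 4.411208, f' = 20.982603 → z_2 = 1.958882 - (4.411208)/(20.982603) = 1.748650
z_2 = 1.748650: f = 0.569218, f' = 15.796060 → z_3 = 1.748650 - (0.569218)/(15.796060) = 1.712615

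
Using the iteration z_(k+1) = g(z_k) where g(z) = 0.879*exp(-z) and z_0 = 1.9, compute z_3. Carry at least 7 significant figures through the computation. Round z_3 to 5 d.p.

z_1 = g(1.900000) = 0.131471
z_2 = g(0.131471) = 0.770711
z_3 = g(0.770711) = 0.406699

0.40670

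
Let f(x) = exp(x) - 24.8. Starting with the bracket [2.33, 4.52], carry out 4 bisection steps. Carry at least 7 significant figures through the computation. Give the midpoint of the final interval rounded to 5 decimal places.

f(2.330000) = -14.522058, f(4.520000) = 67.035598 (opposite signs)
step 1: m = 3.425000, f(m) = 5.922645 > 0 → root in [2.330000, 3.425000]
step 2: m = 2.877500, f(m) = -7.030207 < 0 → root in [2.877500, 3.425000]
step 3: m = 3.151250, f(m) = -1.434747 < 0 → root in [3.151250, 3.425000]
step 4: m = 3.288125, f(m) = 1.992580 > 0 → root in [3.151250, 3.288125]
Midpoint of [3.151250, 3.288125] = 3.219688

3.21969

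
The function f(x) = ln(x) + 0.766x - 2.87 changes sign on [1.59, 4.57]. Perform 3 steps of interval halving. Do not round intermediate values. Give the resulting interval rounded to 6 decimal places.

f(1.590000) = -1.188326, f(4.570000) = 2.150133 (opposite signs)
step 1: m = 3.080000, f(m) = 0.614210 > 0 → root in [1.590000, 3.080000]
step 2: m = 2.335000, f(m) = -0.233378 < 0 → root in [2.335000, 3.080000]
step 3: m = 2.707500, f(m) = 0.199971 > 0 → root in [2.335000, 2.707500]

[2.335000, 2.707500]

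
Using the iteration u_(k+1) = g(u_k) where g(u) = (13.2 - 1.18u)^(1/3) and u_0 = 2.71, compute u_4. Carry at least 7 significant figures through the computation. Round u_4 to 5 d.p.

2.19722

u_1 = g(2.710000) = 2.154593
u_2 = g(2.154593) = 2.200660
u_3 = g(2.200660) = 2.196912
u_4 = g(2.196912) = 2.197217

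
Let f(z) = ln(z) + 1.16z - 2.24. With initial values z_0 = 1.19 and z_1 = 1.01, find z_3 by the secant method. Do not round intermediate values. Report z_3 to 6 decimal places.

1.549696

Secant update: z_(k+1) = z_k − f(z_k)·(z_k − z_(k-1))/(f(z_k) − f(z_(k-1))).
f(z_0) = -0.685647, f(z_1) = -1.058450
z_2 = 1.010000 - (-1.058450)·(1.010000 - 1.190000)/(-1.058450 - (-0.685647)) = 1.521050; f(z_2) = -0.056181
z_3 = 1.521050 - (-0.056181)·(1.521050 - 1.010000)/(-0.056181 - (-1.058450)) = 1.549696; f(z_3) = -0.004293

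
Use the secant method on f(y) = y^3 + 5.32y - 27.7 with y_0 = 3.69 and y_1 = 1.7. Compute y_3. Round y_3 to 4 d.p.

f(y_0) = 42.174209, f(y_1) = -13.743000
y_2 = 1.700000 - (-13.743000)·(1.700000 - 3.690000)/(-13.743000 - (42.174209)) = 2.189090; f(y_2) = -5.563662
y_3 = 2.189090 - (-5.563662)·(2.189090 - 1.700000)/(-5.563662 - (-13.743000)) = 2.521774; f(y_3) = 1.752673

2.5218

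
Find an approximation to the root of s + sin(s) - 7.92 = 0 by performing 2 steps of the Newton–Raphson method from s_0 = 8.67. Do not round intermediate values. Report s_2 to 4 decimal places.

f'(s) = 1 + cos(s)
s_0 = 8.670000: f = 1.435127, f' = 0.271576 → s_1 = 8.670000 - (1.435127)/(0.271576) = 3.385567
s_1 = 3.385567: f = -4.775994, f' = 0.029614 → s_2 = 3.385567 - (-4.775994)/(0.029614) = 164.658772

164.6588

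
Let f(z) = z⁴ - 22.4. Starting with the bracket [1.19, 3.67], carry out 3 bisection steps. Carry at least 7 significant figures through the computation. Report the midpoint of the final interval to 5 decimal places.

f(1.190000) = -20.394661, f(3.670000) = 159.011267 (opposite signs)
step 1: m = 2.430000, f(m) = 12.467844 > 0 → root in [1.190000, 2.430000]
step 2: m = 1.810000, f(m) = -11.667169 < 0 → root in [1.810000, 2.430000]
step 3: m = 2.120000, f(m) = -2.200369 < 0 → root in [2.120000, 2.430000]
Midpoint of [2.120000, 2.430000] = 2.275000

2.27500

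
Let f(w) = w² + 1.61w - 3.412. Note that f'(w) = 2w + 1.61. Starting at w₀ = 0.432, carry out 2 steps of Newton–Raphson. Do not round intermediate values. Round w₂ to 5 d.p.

w_0 = 0.432000: f = -2.529856, f' = 2.474000 → w_1 = 0.432000 - (-2.529856)/(2.474000) = 1.454577
w_1 = 1.454577: f = 1.045664, f' = 4.519154 → w_2 = 1.454577 - (1.045664)/(4.519154) = 1.223192

1.22319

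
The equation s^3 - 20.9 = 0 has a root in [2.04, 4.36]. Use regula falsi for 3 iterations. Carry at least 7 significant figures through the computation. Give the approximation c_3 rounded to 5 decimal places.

f(2.040000) = -12.410336, f(4.360000) = 61.981856
step 1: c = 2.427030, f(c) = -6.603649 < 0 → new bracket [2.427030, 4.360000]
step 2: c = 2.613143, f(c) = -3.056118 < 0 → new bracket [2.613143, 4.360000]
step 3: c = 2.695227, f(c) = -1.321201 < 0 → new bracket [2.695227, 4.360000]

2.69523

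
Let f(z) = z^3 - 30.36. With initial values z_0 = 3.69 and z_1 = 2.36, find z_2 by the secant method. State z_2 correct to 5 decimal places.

2.97718

f(z_0) = 19.883409, f(z_1) = -17.215744
z_2 = 2.360000 - (-17.215744)·(2.360000 - 3.690000)/(-17.215744 - (19.883409)) = 2.977182; f(z_2) = -3.971405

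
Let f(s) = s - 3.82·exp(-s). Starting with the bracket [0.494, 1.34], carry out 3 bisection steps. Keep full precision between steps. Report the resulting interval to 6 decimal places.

f(0.494000) = -1.836891, f(1.340000) = 0.339750 (opposite signs)
step 1: m = 0.917000, f(m) = -0.609917 < 0 → root in [0.917000, 1.340000]
step 2: m = 1.128500, f(m) = -0.107339 < 0 → root in [1.128500, 1.340000]
step 3: m = 1.234250, f(m) = 0.122428 > 0 → root in [1.128500, 1.234250]

[1.128500, 1.234250]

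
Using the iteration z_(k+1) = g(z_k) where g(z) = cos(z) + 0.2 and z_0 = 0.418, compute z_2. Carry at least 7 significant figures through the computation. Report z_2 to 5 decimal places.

z_1 = g(0.418000) = 1.113903
z_2 = g(1.113903) = 0.641163

0.64116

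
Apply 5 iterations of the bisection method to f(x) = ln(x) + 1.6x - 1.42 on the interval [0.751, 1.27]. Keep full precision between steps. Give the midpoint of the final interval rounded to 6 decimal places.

0.937516

f(0.751000) = -0.504750, f(1.270000) = 0.851017 (opposite signs)
step 1: m = 1.010500, f(m) = 0.207245 > 0 → root in [0.751000, 1.010500]
step 2: m = 0.880750, f(m) = -0.137781 < 0 → root in [0.880750, 1.010500]
step 3: m = 0.945625, f(m) = 0.037091 > 0 → root in [0.880750, 0.945625]
step 4: m = 0.913187, f(m) = -0.049714 < 0 → root in [0.913187, 0.945625]
step 5: m = 0.929406, f(m) = -0.006159 < 0 → root in [0.929406, 0.945625]
Midpoint of [0.929406, 0.945625] = 0.937516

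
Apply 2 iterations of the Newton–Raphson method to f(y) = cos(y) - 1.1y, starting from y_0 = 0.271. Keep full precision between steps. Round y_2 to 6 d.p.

0.697798

f'(y) = -sin(y) - 1.1
y_0 = 0.271000: f = 0.665404, f' = -1.367695 → y_1 = 0.271000 - (0.665404)/(-1.367695) = 0.757515
y_1 = 0.757515: f = -0.106720, f' = -1.787118 → y_2 = 0.757515 - (-0.106720)/(-1.787118) = 0.697798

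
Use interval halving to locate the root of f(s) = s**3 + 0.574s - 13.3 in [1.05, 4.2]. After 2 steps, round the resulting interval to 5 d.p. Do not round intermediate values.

[1.83750, 2.62500]

f(1.050000) = -11.539675, f(4.200000) = 63.198800 (opposite signs)
step 1: m = 2.625000, f(m) = 6.294641 > 0 → root in [1.050000, 2.625000]
step 2: m = 1.837500, f(m) = -6.041129 < 0 → root in [1.837500, 2.625000]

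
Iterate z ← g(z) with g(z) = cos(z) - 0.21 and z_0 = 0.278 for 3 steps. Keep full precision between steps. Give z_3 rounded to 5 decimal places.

z_1 = g(0.278000) = 0.751606
z_2 = g(0.751606) = 0.520593
z_3 = g(0.520593) = 0.657524

0.65752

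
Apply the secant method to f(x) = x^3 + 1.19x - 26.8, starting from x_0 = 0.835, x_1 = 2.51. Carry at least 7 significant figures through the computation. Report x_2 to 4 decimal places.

3.2880

Secant update: x_(k+1) = x_k − f(x_k)·(x_k − x_(k-1))/(f(x_k) − f(x_(k-1))).
f(x_0) = -25.224167, f(x_1) = -7.999849
x_2 = 2.510000 - (-7.999849)·(2.510000 - 0.835000)/(-7.999849 - (-25.224167)) = 3.287955; f(x_2) = 12.657596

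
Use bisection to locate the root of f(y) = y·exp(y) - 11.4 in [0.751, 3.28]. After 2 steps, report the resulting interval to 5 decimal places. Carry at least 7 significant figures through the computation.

[1.38325, 2.01550]

f(0.751000) = -9.808542, f(3.280000) = 75.768534 (opposite signs)
step 1: m = 2.015500, f(m) = 3.725277 > 0 → root in [0.751000, 2.015500]
step 2: m = 1.383250, f(m) = -5.883819 < 0 → root in [1.383250, 2.015500]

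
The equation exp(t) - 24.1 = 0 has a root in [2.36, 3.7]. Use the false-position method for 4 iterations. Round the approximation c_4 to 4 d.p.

False-position update: c = (a·f(b) − b·f(a))/(f(b) − f(a)); replace the endpoint whose sign matches f(c).
f(2.360000) = -13.509049, f(3.700000) = 16.347304
step 1: c = 2.966307, f(c) = -4.679925 < 0 → new bracket [2.966307, 3.700000]
step 2: c = 3.129602, f(c) = -1.235131 < 0 → new bracket [3.129602, 3.700000]
step 3: c = 3.169671, f(c) = -0.300348 < 0 → new bracket [3.169671, 3.700000]
step 4: c = 3.179239, f(c) = -0.071542 < 0 → new bracket [3.179239, 3.700000]

3.1792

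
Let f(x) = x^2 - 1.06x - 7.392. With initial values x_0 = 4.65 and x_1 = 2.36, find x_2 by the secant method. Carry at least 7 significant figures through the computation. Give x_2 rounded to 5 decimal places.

f(x_0) = 9.301500, f(x_1) = -4.324000
x_2 = 2.360000 - (-4.324000)·(2.360000 - 4.650000)/(-4.324000 - (9.301500)) = 3.086723; f(x_2) = -1.136069

3.08672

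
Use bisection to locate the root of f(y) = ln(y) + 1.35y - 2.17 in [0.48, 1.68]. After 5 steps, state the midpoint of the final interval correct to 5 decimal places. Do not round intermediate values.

f(0.480000) = -2.255969, f(1.680000) = 0.616794 (opposite signs)
step 1: m = 1.080000, f(m) = -0.635039 < 0 → root in [1.080000, 1.680000]
step 2: m = 1.380000, f(m) = 0.015083 > 0 → root in [1.080000, 1.380000]
step 3: m = 1.230000, f(m) = -0.302486 < 0 → root in [1.230000, 1.380000]
step 4: m = 1.305000, f(m) = -0.142047 < 0 → root in [1.305000, 1.380000]
step 5: m = 1.342500, f(m) = -0.063091 < 0 → root in [1.342500, 1.380000]
Midpoint of [1.342500, 1.380000] = 1.361250

1.36125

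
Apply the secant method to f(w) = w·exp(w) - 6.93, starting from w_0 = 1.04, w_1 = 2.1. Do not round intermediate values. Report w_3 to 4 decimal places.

1.4536

Secant update: w_(k+1) = w_k − f(w_k)·(w_k − w_(k-1))/(f(w_k) − f(w_(k-1))).
f(w_0) = -3.987614, f(w_1) = 10.218957
w_2 = 2.100000 - (10.218957)·(2.100000 - 1.040000)/(10.218957 - (-3.987614)) = 1.337529; f(w_2) = -1.834522
w_3 = 1.337529 - (-1.834522)·(1.337529 - 2.100000)/(-1.834522 - (10.218957)) = 1.453576; f(w_3) = -0.711037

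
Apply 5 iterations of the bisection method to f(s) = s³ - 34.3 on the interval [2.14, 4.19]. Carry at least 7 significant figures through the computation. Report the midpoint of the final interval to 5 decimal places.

f(2.140000) = -24.499656, f(4.190000) = 39.260059 (opposite signs)
step 1: m = 3.165000, f(m) = -2.595483 < 0 → root in [3.165000, 4.190000]
step 2: m = 3.677500, f(m) = 15.434533 > 0 → root in [3.165000, 3.677500]
step 3: m = 3.421250, f(m) = 5.745566 > 0 → root in [3.165000, 3.421250]
step 4: m = 3.293125, f(m) = 1.412861 > 0 → root in [3.165000, 3.293125]
step 5: m = 3.229062, f(m) = -0.631067 < 0 → root in [3.229062, 3.293125]
Midpoint of [3.229062, 3.293125] = 3.261094

3.26109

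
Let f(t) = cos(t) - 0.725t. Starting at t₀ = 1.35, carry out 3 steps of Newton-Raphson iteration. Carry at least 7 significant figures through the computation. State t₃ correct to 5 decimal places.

0.87943

f'(t) = -sin(t) - 0.725
t_0 = 1.350000: f = -0.759743, f' = -1.700723 → t_1 = 1.350000 - (-0.759743)/(-1.700723) = 0.903282
t_1 = 0.903282: f = -0.035844, f' = -1.510363 → t_2 = 0.903282 - (-0.035844)/(-1.510363) = 0.879550
t_2 = 0.879550: f = -0.000176, f' = -1.495452 → t_3 = 0.879550 - (-0.000176)/(-1.495452) = 0.879432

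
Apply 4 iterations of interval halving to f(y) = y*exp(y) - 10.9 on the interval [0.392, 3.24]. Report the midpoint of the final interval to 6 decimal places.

f(0.392000) = -10.319864, f(3.240000) = 71.829258 (opposite signs)
step 1: m = 1.816000, f(m) = 0.263352 > 0 → root in [0.392000, 1.816000]
step 2: m = 1.104000, f(m) = -7.570108 < 0 → root in [1.104000, 1.816000]
step 3: m = 1.460000, f(m) = -4.613299 < 0 → root in [1.460000, 1.816000]
step 4: m = 1.638000, f(m) = -2.472704 < 0 → root in [1.638000, 1.816000]
Midpoint of [1.638000, 1.816000] = 1.727000

1.727000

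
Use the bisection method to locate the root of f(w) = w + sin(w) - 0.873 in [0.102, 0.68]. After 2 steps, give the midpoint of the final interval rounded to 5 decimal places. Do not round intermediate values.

f(0.102000) = -0.669177, f(0.680000) = 0.435793 (opposite signs)
step 1: m = 0.391000, f(m) = -0.100887 < 0 → root in [0.391000, 0.680000]
step 2: m = 0.535500, f(m) = 0.172771 > 0 → root in [0.391000, 0.535500]
Midpoint of [0.391000, 0.535500] = 0.463250

0.46325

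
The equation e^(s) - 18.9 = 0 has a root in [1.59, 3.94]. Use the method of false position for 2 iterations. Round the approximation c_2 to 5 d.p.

f(1.590000) = -13.996251, f(3.940000) = 32.518601
step 1: c = 2.297112, f(c) = -8.954586 < 0 → new bracket [2.297112, 3.940000]
step 2: c = 2.651832, f(c) = -4.720008 < 0 → new bracket [2.651832, 3.940000]

2.65183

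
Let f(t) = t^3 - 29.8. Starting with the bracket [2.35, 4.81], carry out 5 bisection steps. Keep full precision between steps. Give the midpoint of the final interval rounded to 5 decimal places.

3.08031

f(2.350000) = -16.822125, f(4.810000) = 81.484641 (opposite signs)
step 1: m = 3.580000, f(m) = 16.082712 > 0 → root in [2.350000, 3.580000]
step 2: m = 2.965000, f(m) = -3.734018 < 0 → root in [2.965000, 3.580000]
step 3: m = 3.272500, f(m) = 5.246041 > 0 → root in [2.965000, 3.272500]
step 4: m = 3.118750, f(m) = 0.534839 > 0 → root in [2.965000, 3.118750]
step 5: m = 3.041875, f(m) = -1.653520 < 0 → root in [3.041875, 3.118750]
Midpoint of [3.041875, 3.118750] = 3.080312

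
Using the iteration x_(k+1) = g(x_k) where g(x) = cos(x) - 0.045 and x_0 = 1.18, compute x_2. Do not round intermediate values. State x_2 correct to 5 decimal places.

0.89911

x_1 = g(1.180000) = 0.335925
x_2 = g(0.335925) = 0.899106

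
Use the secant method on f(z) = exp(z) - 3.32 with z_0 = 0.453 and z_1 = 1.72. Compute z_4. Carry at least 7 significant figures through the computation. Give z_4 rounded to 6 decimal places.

f(z_0) = -1.746976, f(z_1) = 2.264528
z_2 = 1.720000 - (2.264528)·(1.720000 - 0.453000)/(2.264528 - (-1.746976)) = 1.004768; f(z_2) = -0.588727
z_3 = 1.004768 - (-0.588727)·(1.004768 - 1.720000)/(-0.588727 - (2.264528)) = 1.152345; f(z_3) = -0.154391
z_4 = 1.152345 - (-0.154391)·(1.152345 - 1.004768)/(-0.154391 - (-0.588727)) = 1.204804; f(z_4) = 0.016105

1.204804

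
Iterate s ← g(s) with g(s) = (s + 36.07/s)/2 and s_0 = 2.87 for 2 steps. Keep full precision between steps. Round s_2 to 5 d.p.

s_1 = g(2.870000) = 7.718972
s_2 = g(7.718972) = 6.195937

6.19594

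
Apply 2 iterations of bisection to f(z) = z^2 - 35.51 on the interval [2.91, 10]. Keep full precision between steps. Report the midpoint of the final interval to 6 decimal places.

5.568750

f(2.910000) = -27.041900, f(10.000000) = 64.490000 (opposite signs)
step 1: m = 6.455000, f(m) = 6.157025 > 0 → root in [2.910000, 6.455000]
step 2: m = 4.682500, f(m) = -13.584194 < 0 → root in [4.682500, 6.455000]
Midpoint of [4.682500, 6.455000] = 5.568750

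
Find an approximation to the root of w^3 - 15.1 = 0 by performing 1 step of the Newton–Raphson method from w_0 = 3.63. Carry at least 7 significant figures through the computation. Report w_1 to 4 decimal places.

2.8020

f'(w) = 3w^2
w_0 = 3.630000: f = 32.732147, f' = 39.530700 → w_1 = 3.630000 - (32.732147)/(39.530700) = 2.801982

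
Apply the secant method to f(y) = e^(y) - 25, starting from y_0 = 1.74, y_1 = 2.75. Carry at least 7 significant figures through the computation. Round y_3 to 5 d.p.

3.10832

f(y_0) = -19.302657, f(y_1) = -9.357368
y_2 = 2.750000 - (-9.357368)·(2.750000 - 1.740000)/(-9.357368 - (-19.302657)) = 3.700293; f(y_2) = 15.459173
y_3 = 3.700293 - (15.459173)·(3.700293 - 2.750000)/(15.459173 - (-9.357368)) = 3.108319; f(y_3) = -2.616607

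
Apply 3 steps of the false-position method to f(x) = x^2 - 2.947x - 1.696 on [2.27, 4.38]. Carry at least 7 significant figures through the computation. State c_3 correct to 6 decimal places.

f(2.270000) = -3.232790, f(4.380000) = 4.580540
step 1: c = 3.143019, f(c) = -1.079908 < 0 → new bracket [3.143019, 4.380000]
step 2: c = 3.379012, f(c) = -0.236226 < 0 → new bracket [3.379012, 4.380000]
step 3: c = 3.428103, f(c) = -0.046729 < 0 → new bracket [3.428103, 4.380000]

3.428103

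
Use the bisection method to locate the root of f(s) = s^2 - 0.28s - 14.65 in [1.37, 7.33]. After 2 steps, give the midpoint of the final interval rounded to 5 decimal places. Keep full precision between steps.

f(1.370000) = -13.156700, f(7.330000) = 37.026500 (opposite signs)
step 1: m = 4.350000, f(m) = 3.054500 > 0 → root in [1.370000, 4.350000]
step 2: m = 2.860000, f(m) = -7.271200 < 0 → root in [2.860000, 4.350000]
Midpoint of [2.860000, 4.350000] = 3.605000

3.60500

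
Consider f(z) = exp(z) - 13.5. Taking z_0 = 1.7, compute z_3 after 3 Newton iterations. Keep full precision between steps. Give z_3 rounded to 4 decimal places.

2.6111

Newton update: z ← z − f(z)/f'(z).
f'(z) = exp(z)
z_0 = 1.700000: f = -8.026053, f' = 5.473947 → z_1 = 1.700000 - (-8.026053)/(5.473947) = 3.166228
z_1 = 3.166228: f = 10.217842, f' = 23.717842 → z_2 = 3.166228 - (10.217842)/(23.717842) = 2.735419
z_2 = 2.735419: f = 1.916207, f' = 15.416207 → z_3 = 2.735419 - (1.916207)/(15.416207) = 2.611121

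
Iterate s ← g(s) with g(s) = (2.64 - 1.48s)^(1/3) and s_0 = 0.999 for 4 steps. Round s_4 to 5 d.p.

1.03329

s_1 = g(0.999000) = 1.051164
s_2 = g(1.051164) = 1.027338
s_3 = g(1.027338) = 1.038356
s_4 = g(1.038356) = 1.033290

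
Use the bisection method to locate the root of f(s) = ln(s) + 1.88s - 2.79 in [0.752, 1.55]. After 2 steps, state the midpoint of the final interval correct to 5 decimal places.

f(0.752000) = -1.661259, f(1.550000) = 0.562255 (opposite signs)
step 1: m = 1.151000, f(m) = -0.485489 < 0 → root in [1.151000, 1.550000]
step 2: m = 1.350500, f(m) = 0.049415 > 0 → root in [1.151000, 1.350500]
Midpoint of [1.151000, 1.350500] = 1.250750

1.25075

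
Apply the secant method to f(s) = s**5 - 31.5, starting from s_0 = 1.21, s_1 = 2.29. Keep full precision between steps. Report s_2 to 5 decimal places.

Secant update: s_(k+1) = s_k − f(s_k)·(s_k − s_(k-1))/(f(s_k) − f(s_(k-1))).
f(s_0) = -28.906258, f(s_1) = 31.476339
s_2 = 2.290000 - (31.476339)·(2.290000 - 1.210000)/(31.476339 - (-28.906258)) = 1.727016; f(s_2) = -16.136803

1.72702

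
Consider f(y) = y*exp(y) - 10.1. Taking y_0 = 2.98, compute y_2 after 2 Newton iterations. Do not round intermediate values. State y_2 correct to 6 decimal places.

1.941525

Newton update: y ← y − f(y)/f'(y).
f'(y) = (y+1)*exp(y)
y_0 = 2.980000: f = 48.569694, f' = 78.357510 → y_1 = 2.980000 - (48.569694)/(78.357510) = 2.360153
y_1 = 2.360153: f = 14.900079, f' = 35.592647 → y_2 = 2.360153 - (14.900079)/(35.592647) = 1.941525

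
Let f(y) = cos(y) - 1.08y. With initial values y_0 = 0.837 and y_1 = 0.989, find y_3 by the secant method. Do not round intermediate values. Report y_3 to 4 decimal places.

Secant update: y_(k+1) = y_k − f(y_k)·(y_k − y_(k-1))/(f(y_k) − f(y_(k-1))).
f(y_0) = -0.234266, f(y_1) = -0.518594
y_2 = 0.989000 - (-0.518594)·(0.989000 - 0.837000)/(-0.518594 - (-0.234266)) = 0.711763; f(y_2) = -0.011492
y_3 = 0.711763 - (-0.011492)·(0.711763 - 0.989000)/(-0.011492 - (-0.518594)) = 0.705480; f(y_3) = -0.000618

0.7055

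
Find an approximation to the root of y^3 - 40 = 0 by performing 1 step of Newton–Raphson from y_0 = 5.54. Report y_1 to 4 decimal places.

4.1278

Newton update: y ← y − f(y)/f'(y).
f'(y) = 3y^2
y_0 = 5.540000: f = 130.031464, f' = 92.074800 → y_1 = 5.540000 - (130.031464)/(92.074800) = 4.127763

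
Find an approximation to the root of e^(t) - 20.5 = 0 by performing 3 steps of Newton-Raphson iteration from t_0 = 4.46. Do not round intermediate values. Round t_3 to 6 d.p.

3.036520

f'(t) = e^(t)
t_0 = 4.460000: f = 65.987509, f' = 86.487509 → t_1 = 4.460000 - (65.987509)/(86.487509) = 3.697028
t_1 = 3.697028: f = 19.827291, f' = 40.327291 → t_2 = 3.697028 - (19.827291)/(40.327291) = 3.205369
t_2 = 3.205369: f = 4.164601, f' = 24.664601 → t_3 = 3.205369 - (4.164601)/(24.664601) = 3.036520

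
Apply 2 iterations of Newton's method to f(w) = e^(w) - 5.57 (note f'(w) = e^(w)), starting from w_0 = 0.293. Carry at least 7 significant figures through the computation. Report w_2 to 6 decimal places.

2.625460

Newton update: w ← w − f(w)/f'(w).
w_0 = 0.293000: f = -4.229557, f' = 1.340443 → w_1 = 0.293000 - (-4.229557)/(1.340443) = 3.448343
w_1 = 3.448343: f = 25.878250, f' = 31.448250 → w_2 = 3.448343 - (25.878250)/(31.448250) = 2.625460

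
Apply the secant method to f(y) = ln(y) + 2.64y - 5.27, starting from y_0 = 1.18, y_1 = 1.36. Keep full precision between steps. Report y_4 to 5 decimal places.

Secant update: y_(k+1) = y_k − f(y_k)·(y_k − y_(k-1))/(f(y_k) − f(y_(k-1))).
f(y_0) = -1.989286, f(y_1) = -1.372115
y_2 = 1.360000 - (-1.372115)·(1.360000 - 1.180000)/(-1.372115 - (-1.989286)) = 1.760183; f(y_2) = -0.057701
y_3 = 1.760183 - (-0.057701)·(1.760183 - 1.360000)/(-0.057701 - (-1.372115)) = 1.777750; f(y_3) = -0.001392
y_4 = 1.777750 - (-0.001392)·(1.777750 - 1.760183)/(-0.001392 - (-0.057701)) = 1.778184; f(y_4) = -0.000001

1.77818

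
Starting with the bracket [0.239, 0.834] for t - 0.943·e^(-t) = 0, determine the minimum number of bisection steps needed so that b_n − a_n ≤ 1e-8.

26

Initial width b − a = 0.834 − 0.239 = 0.595000.
After n steps the width is (b−a)/2^n; need (b−a)/2^n ≤ 1e-8.
So n ≥ log₂(0.595000/1e-8) = log₂(59500000.0000) ≈ 25.8264.
Hence n = 26.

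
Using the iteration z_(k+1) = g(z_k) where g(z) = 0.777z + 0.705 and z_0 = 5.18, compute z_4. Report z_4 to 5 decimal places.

3.89718

z_1 = g(5.180000) = 4.729860
z_2 = g(4.729860) = 4.380101
z_3 = g(4.380101) = 4.108339
z_4 = g(4.108339) = 3.897179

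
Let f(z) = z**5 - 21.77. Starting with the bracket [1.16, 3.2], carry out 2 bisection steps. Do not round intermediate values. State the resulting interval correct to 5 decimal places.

[1.67000, 2.18000]

f(1.160000) = -19.669658, f(3.200000) = 313.774320 (opposite signs)
step 1: m = 2.180000, f(m) = 27.465967 > 0 → root in [1.160000, 2.180000]
step 2: m = 1.670000, f(m) = -8.780801 < 0 → root in [1.670000, 2.180000]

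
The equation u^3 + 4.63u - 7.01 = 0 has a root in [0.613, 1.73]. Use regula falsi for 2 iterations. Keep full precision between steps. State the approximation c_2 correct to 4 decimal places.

f(0.613000) = -3.941464, f(1.730000) = 6.177617
step 1: c = 1.048081, f(c) = -1.006099 < 0 → new bracket [1.048081, 1.730000]
step 2: c = 1.143585, f(c) = -0.219634 < 0 → new bracket [1.143585, 1.730000]

1.1436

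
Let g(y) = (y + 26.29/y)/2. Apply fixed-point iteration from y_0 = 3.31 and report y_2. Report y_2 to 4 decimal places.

y_1 = g(3.310000) = 5.626299
y_2 = g(5.626299) = 5.149499

5.1495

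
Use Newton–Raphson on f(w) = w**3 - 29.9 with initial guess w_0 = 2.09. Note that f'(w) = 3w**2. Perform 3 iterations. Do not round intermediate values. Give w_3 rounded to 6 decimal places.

3.105980

w_0 = 2.090000: f = -20.770671, f' = 13.104300 → w_1 = 2.090000 - (-20.770671)/(13.104300) = 3.675027
w_1 = 3.675027: f = 19.734271, f' = 40.517473 → w_2 = 3.675027 - (19.734271)/(40.517473) = 3.187971
w_2 = 3.187971: f = 2.499866, f' = 30.489483 → w_3 = 3.187971 - (2.499866)/(30.489483) = 3.105980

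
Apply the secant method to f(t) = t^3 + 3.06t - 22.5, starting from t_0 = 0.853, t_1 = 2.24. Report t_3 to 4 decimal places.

f(t_0) = -19.269170, f(t_1) = -4.406176
t_2 = 2.240000 - (-4.406176)·(2.240000 - 0.853000)/(-4.406176 - (-19.269170)) = 2.651180; f(t_2) = 4.247107
t_3 = 2.651180 - (4.247107)·(2.651180 - 2.240000)/(4.247107 - (-4.406176)) = 2.449369; f(t_3) = -0.310160

2.4494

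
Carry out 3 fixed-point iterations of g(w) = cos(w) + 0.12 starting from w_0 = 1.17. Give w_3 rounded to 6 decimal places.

w_1 = g(1.170000) = 0.510152
w_2 = g(0.510152) = 0.992670
w_3 = g(0.992670) = 0.666455

0.666455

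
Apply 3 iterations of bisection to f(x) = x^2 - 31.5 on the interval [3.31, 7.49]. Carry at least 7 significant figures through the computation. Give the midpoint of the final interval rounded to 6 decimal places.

f(3.310000) = -20.543900, f(7.490000) = 24.600100 (opposite signs)
step 1: m = 5.400000, f(m) = -2.340000 < 0 → root in [5.400000, 7.490000]
step 2: m = 6.445000, f(m) = 10.038025 > 0 → root in [5.400000, 6.445000]
step 3: m = 5.922500, f(m) = 3.576006 > 0 → root in [5.400000, 5.922500]
Midpoint of [5.400000, 5.922500] = 5.661250

5.661250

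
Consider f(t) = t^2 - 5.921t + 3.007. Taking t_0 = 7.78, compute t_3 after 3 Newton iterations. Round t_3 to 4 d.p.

Newton update: t ← t − f(t)/f'(t).
f'(t) = 2t - 5.921
t_0 = 7.780000: f = 17.470020, f' = 9.639000 → t_1 = 7.780000 - (17.470020)/(9.639000) = 5.967569
t_1 = 5.967569: f = 3.284905, f' = 6.014138 → t_2 = 5.967569 - (3.284905)/(6.014138) = 5.421372
t_2 = 5.421372: f = 0.298331, f' = 4.921744 → t_3 = 5.421372 - (0.298331)/(4.921744) = 5.360757

5.3608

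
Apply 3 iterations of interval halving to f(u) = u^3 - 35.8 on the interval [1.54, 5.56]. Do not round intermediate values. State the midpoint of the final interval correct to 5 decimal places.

3.29875

f(1.540000) = -32.147736, f(5.560000) = 136.079616 (opposite signs)
step 1: m = 3.550000, f(m) = 8.938875 > 0 → root in [1.540000, 3.550000]
step 2: m = 2.545000, f(m) = -19.315971 < 0 → root in [2.545000, 3.550000]
step 3: m = 3.047500, f(m) = -7.497087 < 0 → root in [3.047500, 3.550000]
Midpoint of [3.047500, 3.550000] = 3.298750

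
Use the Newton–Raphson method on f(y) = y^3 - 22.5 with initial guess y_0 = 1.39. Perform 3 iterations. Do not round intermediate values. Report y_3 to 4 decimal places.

2.9552

f'(y) = 3y^2
y_0 = 1.390000: f = -19.814381, f' = 5.796300 → y_1 = 1.390000 - (-19.814381)/(5.796300) = 4.808453
y_1 = 4.808453: f = 88.677323, f' = 69.363670 → y_2 = 4.808453 - (88.677323)/(69.363670) = 3.530013
y_2 = 3.530013: f = 21.487457, f' = 37.382972 → y_3 = 3.530013 - (21.487457)/(37.382972) = 2.955220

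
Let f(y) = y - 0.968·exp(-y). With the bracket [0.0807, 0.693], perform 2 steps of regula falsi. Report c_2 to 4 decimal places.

0.5566

f(0.080700) = -0.812251, f(0.693000) = 0.208929
step 1: c = 0.567726, f(c) = 0.019051 > 0 → new bracket [0.080700, 0.567726]
step 2: c = 0.556565, f(c) = 0.001732 > 0 → new bracket [0.080700, 0.556565]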